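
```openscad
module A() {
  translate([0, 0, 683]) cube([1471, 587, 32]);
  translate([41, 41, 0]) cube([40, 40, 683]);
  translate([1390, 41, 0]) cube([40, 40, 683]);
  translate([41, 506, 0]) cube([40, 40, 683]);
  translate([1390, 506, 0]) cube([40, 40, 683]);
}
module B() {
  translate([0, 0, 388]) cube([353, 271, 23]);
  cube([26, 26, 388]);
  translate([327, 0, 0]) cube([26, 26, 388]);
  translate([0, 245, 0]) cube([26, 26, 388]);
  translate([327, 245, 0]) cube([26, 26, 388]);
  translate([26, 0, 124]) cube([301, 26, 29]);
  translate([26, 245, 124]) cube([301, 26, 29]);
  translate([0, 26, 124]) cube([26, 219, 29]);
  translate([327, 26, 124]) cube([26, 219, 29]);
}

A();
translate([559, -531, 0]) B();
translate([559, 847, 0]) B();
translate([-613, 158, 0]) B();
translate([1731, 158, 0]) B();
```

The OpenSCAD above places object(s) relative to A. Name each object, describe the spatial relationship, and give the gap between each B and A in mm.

Each stool's nearest face is 260 mm from the table's bounding box.

A is a table. B is a stool. Four stools sit around the table at the −y, +y, −x, +x sides. The gap between each stool and the table is 260 mm.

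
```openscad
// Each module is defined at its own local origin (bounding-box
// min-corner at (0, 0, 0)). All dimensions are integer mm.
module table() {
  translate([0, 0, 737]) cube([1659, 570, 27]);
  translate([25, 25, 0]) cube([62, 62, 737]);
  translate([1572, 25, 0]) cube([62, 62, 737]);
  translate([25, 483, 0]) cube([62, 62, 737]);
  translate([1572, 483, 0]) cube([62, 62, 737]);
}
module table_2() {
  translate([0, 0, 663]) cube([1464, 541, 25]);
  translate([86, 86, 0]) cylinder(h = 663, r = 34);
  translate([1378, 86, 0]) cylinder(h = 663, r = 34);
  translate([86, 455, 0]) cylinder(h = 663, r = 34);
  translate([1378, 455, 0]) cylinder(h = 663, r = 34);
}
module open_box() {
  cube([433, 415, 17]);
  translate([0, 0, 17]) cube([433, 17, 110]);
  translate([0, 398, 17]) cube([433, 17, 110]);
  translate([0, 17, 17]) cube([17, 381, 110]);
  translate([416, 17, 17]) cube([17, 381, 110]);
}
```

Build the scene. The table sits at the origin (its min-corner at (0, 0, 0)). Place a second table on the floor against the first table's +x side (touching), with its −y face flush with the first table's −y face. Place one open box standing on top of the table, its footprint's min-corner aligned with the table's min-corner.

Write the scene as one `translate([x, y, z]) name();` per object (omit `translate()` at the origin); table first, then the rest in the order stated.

table();
translate([1659, 0, 0]) table_2();
translate([0, 0, 764]) open_box();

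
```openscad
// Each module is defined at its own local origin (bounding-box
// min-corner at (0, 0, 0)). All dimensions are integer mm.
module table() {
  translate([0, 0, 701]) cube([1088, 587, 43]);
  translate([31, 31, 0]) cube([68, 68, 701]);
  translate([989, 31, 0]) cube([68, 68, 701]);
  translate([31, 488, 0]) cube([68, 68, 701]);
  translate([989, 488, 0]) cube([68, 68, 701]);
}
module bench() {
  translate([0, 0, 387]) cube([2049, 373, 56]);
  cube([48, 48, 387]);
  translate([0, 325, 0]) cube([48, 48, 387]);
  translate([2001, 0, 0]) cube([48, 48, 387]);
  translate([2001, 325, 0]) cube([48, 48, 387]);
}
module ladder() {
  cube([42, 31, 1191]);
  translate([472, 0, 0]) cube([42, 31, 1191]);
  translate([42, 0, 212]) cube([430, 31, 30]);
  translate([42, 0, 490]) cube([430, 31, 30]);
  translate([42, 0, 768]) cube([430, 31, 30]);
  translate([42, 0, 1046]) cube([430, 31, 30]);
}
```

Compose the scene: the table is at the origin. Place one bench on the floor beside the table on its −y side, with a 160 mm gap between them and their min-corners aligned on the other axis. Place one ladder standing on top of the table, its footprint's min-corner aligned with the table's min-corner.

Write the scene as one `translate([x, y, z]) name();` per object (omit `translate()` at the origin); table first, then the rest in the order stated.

table();
translate([0, -533, 0]) bench();
translate([0, 0, 744]) ladder();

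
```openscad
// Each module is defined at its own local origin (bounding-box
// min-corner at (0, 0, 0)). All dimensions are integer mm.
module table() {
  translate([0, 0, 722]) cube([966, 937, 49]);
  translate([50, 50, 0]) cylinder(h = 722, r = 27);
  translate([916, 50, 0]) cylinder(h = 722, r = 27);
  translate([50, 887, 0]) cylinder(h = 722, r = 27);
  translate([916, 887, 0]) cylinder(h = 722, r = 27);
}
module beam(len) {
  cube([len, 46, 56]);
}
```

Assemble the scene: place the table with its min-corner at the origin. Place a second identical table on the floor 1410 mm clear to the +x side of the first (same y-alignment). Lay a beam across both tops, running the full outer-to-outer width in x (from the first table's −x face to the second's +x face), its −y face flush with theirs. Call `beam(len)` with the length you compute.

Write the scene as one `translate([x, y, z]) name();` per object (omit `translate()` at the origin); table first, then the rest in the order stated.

table();
translate([2376, 0, 0]) table();
translate([0, 0, 771]) beam(3342);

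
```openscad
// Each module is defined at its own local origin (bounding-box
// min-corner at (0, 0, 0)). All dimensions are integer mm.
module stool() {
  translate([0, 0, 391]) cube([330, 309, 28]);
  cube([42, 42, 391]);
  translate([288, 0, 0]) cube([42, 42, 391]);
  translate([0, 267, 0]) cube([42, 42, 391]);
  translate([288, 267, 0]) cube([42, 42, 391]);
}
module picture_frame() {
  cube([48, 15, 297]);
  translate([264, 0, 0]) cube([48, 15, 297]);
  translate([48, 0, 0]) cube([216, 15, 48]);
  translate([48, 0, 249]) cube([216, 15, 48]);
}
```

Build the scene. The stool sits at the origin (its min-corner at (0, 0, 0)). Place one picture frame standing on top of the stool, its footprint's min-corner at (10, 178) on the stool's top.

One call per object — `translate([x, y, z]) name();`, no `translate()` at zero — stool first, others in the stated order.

stool();
translate([10, 178, 419]) picture_frame();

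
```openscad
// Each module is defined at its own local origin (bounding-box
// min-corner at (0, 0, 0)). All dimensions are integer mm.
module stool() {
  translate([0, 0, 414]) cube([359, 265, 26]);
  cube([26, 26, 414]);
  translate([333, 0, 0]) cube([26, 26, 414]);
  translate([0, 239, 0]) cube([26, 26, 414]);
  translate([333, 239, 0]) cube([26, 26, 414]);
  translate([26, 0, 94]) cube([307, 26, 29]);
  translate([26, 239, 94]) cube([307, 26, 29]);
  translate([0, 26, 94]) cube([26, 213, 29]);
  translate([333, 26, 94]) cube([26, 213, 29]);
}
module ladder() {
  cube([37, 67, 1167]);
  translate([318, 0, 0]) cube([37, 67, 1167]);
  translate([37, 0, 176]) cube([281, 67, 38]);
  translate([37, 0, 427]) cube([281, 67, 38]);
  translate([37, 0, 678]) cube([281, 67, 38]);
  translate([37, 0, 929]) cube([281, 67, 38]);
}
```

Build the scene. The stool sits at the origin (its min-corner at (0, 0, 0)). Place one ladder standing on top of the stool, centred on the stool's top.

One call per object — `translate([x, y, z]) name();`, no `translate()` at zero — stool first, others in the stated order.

stool();
translate([2, 99, 440]) ladder();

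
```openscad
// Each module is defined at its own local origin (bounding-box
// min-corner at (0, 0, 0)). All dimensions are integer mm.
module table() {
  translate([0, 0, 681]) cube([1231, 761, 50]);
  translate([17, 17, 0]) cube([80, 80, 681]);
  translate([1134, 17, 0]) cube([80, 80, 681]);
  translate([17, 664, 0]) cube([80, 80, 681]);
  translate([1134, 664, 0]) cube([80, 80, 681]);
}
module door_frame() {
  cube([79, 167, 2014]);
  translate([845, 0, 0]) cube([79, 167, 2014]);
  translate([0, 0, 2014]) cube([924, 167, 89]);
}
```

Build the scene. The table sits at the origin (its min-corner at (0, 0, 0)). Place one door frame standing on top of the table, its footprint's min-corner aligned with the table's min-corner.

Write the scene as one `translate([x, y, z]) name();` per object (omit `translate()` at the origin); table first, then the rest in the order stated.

table();
translate([0, 0, 731]) door_frame();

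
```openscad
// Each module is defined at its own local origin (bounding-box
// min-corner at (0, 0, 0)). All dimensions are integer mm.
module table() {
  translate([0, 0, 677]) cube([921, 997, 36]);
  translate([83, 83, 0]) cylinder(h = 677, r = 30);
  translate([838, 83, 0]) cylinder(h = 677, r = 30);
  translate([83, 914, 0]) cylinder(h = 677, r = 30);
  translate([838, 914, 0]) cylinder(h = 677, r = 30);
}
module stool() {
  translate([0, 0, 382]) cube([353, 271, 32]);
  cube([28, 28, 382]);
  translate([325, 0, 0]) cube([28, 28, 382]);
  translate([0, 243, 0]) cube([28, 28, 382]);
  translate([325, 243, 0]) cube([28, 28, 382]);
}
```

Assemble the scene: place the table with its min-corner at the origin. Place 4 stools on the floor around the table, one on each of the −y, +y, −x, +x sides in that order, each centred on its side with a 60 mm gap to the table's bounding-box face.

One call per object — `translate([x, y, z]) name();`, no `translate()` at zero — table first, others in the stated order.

table();
translate([284, -331, 0]) stool();
translate([284, 1057, 0]) stool();
translate([-413, 363, 0]) stool();
translate([981, 363, 0]) stool();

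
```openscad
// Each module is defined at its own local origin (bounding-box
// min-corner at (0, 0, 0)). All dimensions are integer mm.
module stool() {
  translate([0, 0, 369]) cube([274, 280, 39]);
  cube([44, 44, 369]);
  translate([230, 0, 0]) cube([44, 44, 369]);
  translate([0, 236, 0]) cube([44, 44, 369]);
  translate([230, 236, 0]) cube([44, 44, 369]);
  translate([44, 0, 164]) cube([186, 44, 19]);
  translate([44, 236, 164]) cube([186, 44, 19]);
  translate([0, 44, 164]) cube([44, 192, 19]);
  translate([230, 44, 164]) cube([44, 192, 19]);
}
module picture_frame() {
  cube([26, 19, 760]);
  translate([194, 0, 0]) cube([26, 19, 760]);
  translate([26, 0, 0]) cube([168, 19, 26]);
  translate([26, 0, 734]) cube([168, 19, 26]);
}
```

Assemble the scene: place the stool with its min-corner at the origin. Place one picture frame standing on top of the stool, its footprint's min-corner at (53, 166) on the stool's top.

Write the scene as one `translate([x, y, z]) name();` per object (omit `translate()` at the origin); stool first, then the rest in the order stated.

stool();
translate([53, 166, 408]) picture_frame();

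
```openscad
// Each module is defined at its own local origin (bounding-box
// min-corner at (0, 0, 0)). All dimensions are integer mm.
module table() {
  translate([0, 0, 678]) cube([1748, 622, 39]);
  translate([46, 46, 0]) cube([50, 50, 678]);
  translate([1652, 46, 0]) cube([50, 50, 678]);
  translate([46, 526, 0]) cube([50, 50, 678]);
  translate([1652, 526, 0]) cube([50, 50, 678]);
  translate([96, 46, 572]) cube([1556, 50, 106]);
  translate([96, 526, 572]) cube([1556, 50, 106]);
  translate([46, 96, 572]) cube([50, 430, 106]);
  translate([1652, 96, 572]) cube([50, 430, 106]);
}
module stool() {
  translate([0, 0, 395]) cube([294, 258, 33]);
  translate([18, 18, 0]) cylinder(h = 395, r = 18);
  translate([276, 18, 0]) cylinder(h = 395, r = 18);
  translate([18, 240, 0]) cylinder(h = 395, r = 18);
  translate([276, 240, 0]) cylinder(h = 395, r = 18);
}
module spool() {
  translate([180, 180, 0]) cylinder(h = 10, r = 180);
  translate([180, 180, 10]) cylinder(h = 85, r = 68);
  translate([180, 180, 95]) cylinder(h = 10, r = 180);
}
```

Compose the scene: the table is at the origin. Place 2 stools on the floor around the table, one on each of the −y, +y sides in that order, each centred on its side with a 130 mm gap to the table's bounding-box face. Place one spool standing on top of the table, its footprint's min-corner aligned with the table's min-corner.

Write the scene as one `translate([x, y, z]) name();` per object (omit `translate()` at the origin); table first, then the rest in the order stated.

table();
translate([727, -388, 0]) stool();
translate([727, 752, 0]) stool();
translate([0, 0, 717]) spool();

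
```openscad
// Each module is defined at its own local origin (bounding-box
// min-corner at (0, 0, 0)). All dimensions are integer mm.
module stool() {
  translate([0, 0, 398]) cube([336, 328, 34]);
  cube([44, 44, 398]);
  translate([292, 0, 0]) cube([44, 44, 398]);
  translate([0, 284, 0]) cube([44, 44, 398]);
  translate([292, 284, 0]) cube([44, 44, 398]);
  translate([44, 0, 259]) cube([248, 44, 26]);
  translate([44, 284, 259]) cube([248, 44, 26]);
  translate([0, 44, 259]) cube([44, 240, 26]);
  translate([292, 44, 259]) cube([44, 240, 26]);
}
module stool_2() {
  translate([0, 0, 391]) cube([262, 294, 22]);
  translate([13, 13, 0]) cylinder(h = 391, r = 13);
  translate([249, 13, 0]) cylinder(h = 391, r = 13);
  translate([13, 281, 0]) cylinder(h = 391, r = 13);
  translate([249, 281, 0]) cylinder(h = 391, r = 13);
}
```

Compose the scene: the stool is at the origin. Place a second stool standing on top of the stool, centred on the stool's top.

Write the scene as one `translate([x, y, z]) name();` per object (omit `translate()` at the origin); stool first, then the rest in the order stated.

stool();
translate([37, 17, 432]) stool_2();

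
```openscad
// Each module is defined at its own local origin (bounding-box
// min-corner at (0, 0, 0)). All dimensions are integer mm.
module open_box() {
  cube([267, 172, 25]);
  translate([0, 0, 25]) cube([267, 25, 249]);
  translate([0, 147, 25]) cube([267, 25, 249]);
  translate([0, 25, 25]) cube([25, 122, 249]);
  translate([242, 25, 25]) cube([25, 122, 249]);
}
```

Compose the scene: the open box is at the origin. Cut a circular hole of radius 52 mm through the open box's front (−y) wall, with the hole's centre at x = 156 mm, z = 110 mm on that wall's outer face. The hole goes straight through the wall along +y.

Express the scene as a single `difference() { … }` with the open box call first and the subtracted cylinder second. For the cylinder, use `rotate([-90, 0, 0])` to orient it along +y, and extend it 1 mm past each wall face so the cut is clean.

difference() {
  open_box();
  translate([156, -1, 110]) rotate([-90, 0, 0]) cylinder(h = 27, r = 52);
}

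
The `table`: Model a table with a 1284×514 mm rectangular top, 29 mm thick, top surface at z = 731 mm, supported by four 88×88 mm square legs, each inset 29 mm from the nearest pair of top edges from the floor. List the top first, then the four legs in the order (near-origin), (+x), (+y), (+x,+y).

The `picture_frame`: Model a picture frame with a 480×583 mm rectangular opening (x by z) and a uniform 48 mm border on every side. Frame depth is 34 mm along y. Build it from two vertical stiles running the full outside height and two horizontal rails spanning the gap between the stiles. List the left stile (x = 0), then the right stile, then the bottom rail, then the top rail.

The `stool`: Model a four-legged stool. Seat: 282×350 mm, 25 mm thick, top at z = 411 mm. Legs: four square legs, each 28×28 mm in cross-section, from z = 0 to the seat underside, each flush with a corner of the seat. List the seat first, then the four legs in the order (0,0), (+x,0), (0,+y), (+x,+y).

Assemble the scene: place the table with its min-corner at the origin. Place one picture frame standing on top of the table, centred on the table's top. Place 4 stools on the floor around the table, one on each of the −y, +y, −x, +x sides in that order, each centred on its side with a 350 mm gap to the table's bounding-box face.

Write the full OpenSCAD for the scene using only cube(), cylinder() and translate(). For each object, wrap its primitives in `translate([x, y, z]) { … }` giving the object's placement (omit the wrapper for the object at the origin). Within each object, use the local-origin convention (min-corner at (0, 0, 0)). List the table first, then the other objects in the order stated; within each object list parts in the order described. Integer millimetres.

translate([0, 0, 702]) cube([1284, 514, 29]);
translate([29, 29, 0]) cube([88, 88, 702]);
translate([1167, 29, 0]) cube([88, 88, 702]);
translate([29, 397, 0]) cube([88, 88, 702]);
translate([1167, 397, 0]) cube([88, 88, 702]);
translate([354, 240, 731]) {
  cube([48, 34, 679]);
  translate([528, 0, 0]) cube([48, 34, 679]);
  translate([48, 0, 0]) cube([480, 34, 48]);
  translate([48, 0, 631]) cube([480, 34, 48]);
}
translate([501, -700, 0]) {
  translate([0, 0, 386]) cube([282, 350, 25]);
  cube([28, 28, 386]);
  translate([254, 0, 0]) cube([28, 28, 386]);
  translate([0, 322, 0]) cube([28, 28, 386]);
  translate([254, 322, 0]) cube([28, 28, 386]);
}
translate([501, 864, 0]) {
  translate([0, 0, 386]) cube([282, 350, 25]);
  cube([28, 28, 386]);
  translate([254, 0, 0]) cube([28, 28, 386]);
  translate([0, 322, 0]) cube([28, 28, 386]);
  translate([254, 322, 0]) cube([28, 28, 386]);
}
translate([-632, 82, 0]) {
  translate([0, 0, 386]) cube([282, 350, 25]);
  cube([28, 28, 386]);
  translate([254, 0, 0]) cube([28, 28, 386]);
  translate([0, 322, 0]) cube([28, 28, 386]);
  translate([254, 322, 0]) cube([28, 28, 386]);
}
translate([1634, 82, 0]) {
  translate([0, 0, 386]) cube([282, 350, 25]);
  cube([28, 28, 386]);
  translate([254, 0, 0]) cube([28, 28, 386]);
  translate([0, 322, 0]) cube([28, 28, 386]);
  translate([254, 322, 0]) cube([28, 28, 386]);
}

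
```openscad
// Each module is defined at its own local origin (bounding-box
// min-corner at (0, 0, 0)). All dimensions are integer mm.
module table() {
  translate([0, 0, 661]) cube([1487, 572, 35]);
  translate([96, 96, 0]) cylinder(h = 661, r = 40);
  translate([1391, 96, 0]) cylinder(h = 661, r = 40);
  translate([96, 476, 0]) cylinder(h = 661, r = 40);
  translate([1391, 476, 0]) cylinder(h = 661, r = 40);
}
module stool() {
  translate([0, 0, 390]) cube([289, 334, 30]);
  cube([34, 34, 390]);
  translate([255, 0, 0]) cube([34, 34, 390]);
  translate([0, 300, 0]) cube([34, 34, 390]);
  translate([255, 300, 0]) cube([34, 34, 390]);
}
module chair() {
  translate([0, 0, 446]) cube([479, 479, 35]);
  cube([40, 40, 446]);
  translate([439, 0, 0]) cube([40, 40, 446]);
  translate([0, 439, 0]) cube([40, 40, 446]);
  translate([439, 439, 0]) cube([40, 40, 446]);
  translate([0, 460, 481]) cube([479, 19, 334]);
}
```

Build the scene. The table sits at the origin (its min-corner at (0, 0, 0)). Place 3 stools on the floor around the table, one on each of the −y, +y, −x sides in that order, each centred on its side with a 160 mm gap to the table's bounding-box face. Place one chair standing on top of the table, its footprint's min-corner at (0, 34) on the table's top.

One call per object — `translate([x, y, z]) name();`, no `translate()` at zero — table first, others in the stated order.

table();
translate([599, -494, 0]) stool();
translate([599, 732, 0]) stool();
translate([-449, 119, 0]) stool();
translate([0, 34, 696]) chair();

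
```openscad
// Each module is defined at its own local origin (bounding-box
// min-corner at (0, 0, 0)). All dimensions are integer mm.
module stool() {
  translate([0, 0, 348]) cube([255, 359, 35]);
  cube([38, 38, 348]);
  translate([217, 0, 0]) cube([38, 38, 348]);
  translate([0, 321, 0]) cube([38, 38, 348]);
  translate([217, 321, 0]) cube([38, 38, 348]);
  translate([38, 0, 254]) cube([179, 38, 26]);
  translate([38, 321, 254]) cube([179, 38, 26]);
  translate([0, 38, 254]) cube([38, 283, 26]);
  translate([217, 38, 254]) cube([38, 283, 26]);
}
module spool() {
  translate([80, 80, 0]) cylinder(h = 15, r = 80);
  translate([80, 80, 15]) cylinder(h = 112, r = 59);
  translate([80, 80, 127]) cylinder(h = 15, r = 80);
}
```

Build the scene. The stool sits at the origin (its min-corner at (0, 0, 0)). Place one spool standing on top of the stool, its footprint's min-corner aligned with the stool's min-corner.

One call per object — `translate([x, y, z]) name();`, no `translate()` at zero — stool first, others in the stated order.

stool();
translate([0, 0, 383]) spool();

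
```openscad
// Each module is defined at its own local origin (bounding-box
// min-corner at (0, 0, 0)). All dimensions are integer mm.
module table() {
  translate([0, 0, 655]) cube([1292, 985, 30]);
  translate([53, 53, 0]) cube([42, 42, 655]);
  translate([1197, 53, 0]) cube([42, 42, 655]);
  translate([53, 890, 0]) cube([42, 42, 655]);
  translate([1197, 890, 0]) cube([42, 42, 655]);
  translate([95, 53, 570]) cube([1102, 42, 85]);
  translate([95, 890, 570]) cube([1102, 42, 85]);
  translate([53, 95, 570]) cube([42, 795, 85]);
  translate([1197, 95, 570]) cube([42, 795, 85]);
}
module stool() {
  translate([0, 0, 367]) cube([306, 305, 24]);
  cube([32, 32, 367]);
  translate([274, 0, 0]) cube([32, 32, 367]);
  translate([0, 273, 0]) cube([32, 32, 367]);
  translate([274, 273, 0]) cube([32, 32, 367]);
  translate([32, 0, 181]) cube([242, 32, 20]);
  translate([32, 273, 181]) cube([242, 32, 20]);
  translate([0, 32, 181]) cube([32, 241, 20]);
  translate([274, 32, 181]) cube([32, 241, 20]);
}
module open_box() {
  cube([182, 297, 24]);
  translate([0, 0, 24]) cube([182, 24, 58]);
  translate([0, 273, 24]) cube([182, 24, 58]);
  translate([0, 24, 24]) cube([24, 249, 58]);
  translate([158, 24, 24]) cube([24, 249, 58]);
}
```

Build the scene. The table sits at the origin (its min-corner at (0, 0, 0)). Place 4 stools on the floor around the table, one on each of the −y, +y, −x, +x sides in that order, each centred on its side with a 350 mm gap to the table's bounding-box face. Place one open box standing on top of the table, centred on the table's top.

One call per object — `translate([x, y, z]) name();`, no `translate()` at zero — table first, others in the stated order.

table();
translate([493, -655, 0]) stool();
translate([493, 1335, 0]) stool();
translate([-656, 340, 0]) stool();
translate([1642, 340, 0]) stool();
translate([555, 344, 685]) open_box();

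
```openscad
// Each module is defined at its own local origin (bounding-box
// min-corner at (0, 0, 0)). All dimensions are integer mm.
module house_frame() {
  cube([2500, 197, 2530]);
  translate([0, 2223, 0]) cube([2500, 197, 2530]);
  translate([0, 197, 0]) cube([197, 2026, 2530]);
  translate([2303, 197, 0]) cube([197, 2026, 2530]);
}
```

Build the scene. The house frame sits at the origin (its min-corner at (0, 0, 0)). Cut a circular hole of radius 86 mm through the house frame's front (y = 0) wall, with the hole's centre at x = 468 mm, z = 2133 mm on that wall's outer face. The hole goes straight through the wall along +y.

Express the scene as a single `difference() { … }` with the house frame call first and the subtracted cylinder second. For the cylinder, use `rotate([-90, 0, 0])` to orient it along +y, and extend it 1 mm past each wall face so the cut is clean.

difference() {
  house_frame();
  translate([468, -1, 2133]) rotate([-90, 0, 0]) cylinder(h = 199, r = 86);
}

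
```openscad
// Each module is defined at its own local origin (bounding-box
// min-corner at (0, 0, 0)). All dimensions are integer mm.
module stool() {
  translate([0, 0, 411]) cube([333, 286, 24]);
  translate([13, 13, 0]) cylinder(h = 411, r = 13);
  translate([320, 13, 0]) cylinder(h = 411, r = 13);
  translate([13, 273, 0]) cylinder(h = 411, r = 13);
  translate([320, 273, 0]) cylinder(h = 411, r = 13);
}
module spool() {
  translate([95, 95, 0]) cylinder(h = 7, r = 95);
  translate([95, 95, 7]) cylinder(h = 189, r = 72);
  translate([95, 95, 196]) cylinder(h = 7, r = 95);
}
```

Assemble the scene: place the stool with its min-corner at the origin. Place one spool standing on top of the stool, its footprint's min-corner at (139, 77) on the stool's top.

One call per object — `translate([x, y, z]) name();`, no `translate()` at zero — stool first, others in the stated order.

stool();
translate([139, 77, 435]) spool();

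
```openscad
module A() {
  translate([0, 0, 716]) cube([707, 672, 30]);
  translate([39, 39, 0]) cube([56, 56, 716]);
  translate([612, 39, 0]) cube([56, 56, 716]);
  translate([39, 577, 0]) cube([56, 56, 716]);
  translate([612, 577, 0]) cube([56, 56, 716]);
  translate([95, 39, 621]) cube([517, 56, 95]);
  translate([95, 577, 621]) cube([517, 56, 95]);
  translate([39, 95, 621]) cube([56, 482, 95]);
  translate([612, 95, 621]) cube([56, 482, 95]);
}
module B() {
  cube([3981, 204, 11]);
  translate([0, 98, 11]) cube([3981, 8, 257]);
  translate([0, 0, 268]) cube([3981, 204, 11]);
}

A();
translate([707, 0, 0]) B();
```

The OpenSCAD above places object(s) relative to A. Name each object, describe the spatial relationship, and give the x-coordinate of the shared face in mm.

The table's +x face and the I-beam's −x face are both at x = 707 mm.

A is a table. B is an I-beam. The I-beam is against the table's +x side, with their −y faces flush. The x-coordinate of the shared face is 707 mm.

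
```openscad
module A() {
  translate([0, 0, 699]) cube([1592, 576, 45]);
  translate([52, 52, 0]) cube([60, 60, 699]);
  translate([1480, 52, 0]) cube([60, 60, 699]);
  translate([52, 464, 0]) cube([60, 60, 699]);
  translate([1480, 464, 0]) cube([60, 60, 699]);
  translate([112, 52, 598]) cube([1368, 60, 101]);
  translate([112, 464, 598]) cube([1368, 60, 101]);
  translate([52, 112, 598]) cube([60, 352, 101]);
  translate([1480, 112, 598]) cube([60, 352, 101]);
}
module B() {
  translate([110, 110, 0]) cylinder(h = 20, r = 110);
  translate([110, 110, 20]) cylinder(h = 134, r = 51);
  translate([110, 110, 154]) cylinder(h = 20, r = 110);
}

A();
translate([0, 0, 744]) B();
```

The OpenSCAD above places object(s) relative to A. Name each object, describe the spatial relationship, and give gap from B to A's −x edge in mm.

A is a table. B is a spool. The spool is on top of the table. The gap from the spool to the table's −x edge is 0 mm.

The spool's min-x is at 0; the table's min-x is 0; gap = 0 mm.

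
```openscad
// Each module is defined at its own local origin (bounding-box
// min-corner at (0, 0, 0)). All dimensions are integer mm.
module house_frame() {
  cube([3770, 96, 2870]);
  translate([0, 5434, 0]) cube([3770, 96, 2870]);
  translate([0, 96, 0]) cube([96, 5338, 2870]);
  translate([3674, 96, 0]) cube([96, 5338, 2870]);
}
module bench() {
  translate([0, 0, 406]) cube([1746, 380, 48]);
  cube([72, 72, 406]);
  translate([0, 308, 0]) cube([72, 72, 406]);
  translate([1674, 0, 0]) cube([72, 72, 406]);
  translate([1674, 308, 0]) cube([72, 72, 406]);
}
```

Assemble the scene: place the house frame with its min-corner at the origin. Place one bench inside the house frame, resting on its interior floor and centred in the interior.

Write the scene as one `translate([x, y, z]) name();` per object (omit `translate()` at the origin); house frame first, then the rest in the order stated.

house_frame();
translate([1012, 2575, 0]) bench();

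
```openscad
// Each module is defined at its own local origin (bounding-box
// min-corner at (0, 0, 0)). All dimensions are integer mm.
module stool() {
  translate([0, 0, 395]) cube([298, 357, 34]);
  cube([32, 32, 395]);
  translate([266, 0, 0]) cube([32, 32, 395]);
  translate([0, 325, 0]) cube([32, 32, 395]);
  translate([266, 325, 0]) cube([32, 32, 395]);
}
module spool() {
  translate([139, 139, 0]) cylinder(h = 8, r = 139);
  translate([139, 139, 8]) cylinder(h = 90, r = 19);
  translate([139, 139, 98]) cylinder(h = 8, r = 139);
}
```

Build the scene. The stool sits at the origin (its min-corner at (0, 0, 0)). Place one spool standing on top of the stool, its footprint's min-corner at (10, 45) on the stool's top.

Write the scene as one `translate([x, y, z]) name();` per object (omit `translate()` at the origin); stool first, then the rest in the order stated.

stool();
translate([10, 45, 429]) spool();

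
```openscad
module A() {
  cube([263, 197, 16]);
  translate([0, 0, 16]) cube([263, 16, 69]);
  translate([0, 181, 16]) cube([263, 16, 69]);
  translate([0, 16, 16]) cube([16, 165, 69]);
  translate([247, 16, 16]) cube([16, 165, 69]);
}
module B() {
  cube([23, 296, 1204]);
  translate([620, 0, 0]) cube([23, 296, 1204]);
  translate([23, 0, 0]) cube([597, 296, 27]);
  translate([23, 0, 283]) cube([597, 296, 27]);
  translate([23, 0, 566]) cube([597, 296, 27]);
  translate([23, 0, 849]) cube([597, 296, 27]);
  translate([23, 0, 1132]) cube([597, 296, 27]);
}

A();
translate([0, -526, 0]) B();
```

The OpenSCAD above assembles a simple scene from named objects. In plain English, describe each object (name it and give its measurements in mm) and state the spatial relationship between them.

A is an open storage box with external size 263×197×85 mm and wall thickness 16 mm (the base is also 16 mm thick). The base covers the whole footprint; the four walls stand on the base, with the y-facing walls full-width and the x-facing walls fitting between their inner faces.

B is an open bookshelf. Two side panels, each 23 mm thick, 296 mm deep and 1204 mm tall, stand 643 mm apart (outside-to-outside). Between them sit 5 shelves, each 27 mm thick and 296 mm deep, spanning the full gap between the sides. The bottom shelf rests on the floor (its underside at z = 0) and the clear gap between one shelf's top and the next shelf's underside is 256 mm.

The bookshelf is on the floor beside the open box on its −y side.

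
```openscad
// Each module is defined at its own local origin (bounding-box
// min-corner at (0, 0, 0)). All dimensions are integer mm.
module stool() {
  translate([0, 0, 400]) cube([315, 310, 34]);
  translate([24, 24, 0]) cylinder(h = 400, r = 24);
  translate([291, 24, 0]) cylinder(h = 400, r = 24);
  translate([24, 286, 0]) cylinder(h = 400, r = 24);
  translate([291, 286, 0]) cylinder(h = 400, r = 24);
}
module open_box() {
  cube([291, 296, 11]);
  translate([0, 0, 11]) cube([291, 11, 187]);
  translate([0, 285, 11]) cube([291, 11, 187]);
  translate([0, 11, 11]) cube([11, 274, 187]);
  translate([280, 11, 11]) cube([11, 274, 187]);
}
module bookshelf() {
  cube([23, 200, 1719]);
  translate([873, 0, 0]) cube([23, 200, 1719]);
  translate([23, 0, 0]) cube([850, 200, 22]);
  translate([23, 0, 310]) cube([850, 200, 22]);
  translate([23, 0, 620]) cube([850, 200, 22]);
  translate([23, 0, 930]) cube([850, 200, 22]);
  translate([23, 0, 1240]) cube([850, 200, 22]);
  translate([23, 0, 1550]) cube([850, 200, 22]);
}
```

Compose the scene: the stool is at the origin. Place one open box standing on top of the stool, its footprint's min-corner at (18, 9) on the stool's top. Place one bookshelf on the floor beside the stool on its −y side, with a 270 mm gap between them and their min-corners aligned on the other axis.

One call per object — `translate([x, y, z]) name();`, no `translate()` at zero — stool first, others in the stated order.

stool();
translate([18, 9, 434]) open_box();
translate([0, -470, 0]) bookshelf();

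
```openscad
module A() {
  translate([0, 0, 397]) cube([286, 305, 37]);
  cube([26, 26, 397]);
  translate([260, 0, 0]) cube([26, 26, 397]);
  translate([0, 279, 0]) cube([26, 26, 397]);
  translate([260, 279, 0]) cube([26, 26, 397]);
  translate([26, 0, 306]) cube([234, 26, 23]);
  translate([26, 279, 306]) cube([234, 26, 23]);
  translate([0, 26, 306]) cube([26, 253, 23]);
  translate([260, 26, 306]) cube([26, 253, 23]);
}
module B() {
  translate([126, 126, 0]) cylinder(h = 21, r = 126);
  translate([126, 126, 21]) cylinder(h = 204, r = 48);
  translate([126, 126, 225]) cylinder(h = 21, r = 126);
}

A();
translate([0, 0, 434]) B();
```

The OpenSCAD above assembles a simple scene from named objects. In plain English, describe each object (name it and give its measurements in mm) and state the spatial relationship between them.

A is a simple wooden stool: a rectangular seat 286 mm (x) by 305 mm (y), 37 mm thick, top face at z = 434 mm, on four square legs, each 26×26 mm in cross-section. The legs rest on z = 0, each flush with a corner of the seat. Four stretchers, 26 mm wide and 23 mm tall, connect adjacent legs with their undersides at z = 306 mm, each running between the inner faces of the legs it joins and aligned with the legs' outer faces on the other axis.

B is a spool: two coaxial disc flanges of radius 126 mm and thickness 21 mm, joined by a core cylinder of radius 48 mm and height 204 mm. The lower flange rests on z = 0 and the three cylinders share a vertical axis.

The spool is on top of the stool.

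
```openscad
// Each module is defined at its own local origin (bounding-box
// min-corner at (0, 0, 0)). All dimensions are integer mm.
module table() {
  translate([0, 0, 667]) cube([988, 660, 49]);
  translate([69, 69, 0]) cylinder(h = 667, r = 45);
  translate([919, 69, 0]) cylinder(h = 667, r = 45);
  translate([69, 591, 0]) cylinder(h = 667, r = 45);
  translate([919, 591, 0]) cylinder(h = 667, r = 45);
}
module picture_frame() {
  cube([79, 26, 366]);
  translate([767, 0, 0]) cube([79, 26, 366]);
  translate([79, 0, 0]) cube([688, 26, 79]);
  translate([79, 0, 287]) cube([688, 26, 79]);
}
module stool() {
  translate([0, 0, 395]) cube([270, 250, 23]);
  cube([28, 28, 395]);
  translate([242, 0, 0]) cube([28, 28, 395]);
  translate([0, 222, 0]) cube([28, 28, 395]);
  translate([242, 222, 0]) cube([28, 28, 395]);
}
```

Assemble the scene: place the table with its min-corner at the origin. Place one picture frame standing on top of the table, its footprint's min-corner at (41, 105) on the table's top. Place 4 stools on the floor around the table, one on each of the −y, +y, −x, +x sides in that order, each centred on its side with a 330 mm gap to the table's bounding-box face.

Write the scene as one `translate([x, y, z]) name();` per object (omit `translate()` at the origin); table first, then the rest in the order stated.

table();
translate([41, 105, 716]) picture_frame();
translate([359, -580, 0]) stool();
translate([359, 990, 0]) stool();
translate([-600, 205, 0]) stool();
translate([1318, 205, 0]) stool();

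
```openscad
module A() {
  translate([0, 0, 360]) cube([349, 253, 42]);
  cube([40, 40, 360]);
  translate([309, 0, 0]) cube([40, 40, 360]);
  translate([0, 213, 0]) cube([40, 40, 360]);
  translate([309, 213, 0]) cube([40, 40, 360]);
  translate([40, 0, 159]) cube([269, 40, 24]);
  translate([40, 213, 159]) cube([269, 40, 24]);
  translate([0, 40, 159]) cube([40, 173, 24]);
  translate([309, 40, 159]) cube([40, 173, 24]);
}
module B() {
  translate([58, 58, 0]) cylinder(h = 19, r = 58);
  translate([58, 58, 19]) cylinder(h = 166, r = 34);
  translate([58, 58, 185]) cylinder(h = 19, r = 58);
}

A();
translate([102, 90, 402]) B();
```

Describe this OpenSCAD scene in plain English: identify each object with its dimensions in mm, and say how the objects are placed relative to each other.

A is a simple wooden stool: a rectangular seat 349 mm (x) by 253 mm (y), 42 mm thick, top face at z = 402 mm, on four square legs, each 40×40 mm in cross-section. The legs rest on z = 0, each flush with a corner of the seat. Four stretchers, 40 mm wide and 24 mm tall, connect adjacent legs with their undersides at z = 159 mm, each running between the inner faces of the legs it joins and aligned with the legs' outer faces on the other axis.

B is a spool: two coaxial disc flanges of radius 58 mm and thickness 19 mm, joined by a core cylinder of radius 34 mm and height 166 mm. The lower flange rests on z = 0 and the three cylinders share a vertical axis.

The spool is on top of the stool.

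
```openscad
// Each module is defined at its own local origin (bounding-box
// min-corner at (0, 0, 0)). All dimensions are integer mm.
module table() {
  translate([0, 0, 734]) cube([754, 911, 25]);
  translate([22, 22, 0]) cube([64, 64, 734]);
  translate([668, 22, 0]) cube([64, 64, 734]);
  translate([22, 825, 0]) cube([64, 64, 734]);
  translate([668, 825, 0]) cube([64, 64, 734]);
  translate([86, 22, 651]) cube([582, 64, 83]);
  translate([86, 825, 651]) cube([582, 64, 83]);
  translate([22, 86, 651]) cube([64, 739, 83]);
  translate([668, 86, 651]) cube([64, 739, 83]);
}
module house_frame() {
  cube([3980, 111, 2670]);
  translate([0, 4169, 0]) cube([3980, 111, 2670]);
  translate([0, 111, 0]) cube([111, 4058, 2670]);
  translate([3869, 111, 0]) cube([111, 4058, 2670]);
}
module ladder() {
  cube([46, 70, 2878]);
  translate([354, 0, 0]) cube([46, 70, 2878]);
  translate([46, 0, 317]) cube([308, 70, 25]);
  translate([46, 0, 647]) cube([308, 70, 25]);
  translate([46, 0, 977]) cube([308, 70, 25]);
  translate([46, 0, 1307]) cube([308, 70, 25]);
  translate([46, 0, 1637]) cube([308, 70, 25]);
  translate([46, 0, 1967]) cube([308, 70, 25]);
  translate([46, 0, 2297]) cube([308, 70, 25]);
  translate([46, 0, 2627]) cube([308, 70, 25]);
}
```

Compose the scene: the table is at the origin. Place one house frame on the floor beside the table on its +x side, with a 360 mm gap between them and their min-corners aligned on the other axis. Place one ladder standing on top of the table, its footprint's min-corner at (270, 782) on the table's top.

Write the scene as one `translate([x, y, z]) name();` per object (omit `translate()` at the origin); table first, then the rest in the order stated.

table();
translate([1114, 0, 0]) house_frame();
translate([270, 782, 759]) ladder();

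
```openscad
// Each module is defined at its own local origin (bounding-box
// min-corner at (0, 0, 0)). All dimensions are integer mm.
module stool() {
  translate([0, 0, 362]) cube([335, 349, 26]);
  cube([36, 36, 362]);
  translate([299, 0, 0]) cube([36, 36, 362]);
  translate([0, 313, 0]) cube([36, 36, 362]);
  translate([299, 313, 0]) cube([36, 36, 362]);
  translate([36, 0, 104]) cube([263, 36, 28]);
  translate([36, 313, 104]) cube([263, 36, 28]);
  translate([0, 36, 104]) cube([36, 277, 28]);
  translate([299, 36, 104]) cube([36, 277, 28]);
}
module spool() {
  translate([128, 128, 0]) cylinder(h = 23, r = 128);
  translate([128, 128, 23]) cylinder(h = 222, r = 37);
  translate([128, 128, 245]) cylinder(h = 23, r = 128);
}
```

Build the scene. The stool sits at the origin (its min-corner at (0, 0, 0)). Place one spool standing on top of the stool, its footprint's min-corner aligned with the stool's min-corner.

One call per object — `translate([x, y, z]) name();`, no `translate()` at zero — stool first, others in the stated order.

stool();
translate([0, 0, 388]) spool();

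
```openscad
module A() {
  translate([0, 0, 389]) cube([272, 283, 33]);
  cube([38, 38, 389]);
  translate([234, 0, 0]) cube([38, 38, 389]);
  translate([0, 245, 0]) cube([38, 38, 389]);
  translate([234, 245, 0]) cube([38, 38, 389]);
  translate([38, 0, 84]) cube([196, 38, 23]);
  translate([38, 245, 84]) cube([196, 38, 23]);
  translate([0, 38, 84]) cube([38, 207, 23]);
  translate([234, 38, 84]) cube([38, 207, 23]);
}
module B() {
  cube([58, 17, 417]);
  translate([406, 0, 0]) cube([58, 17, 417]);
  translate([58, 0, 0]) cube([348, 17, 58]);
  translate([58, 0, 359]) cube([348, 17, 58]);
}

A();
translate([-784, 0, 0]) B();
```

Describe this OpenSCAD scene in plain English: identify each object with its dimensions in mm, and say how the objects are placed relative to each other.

A is a simple wooden stool: a rectangular seat 272 mm (x) by 283 mm (y), 33 mm thick, top face at z = 422 mm, on four square legs, each 38×38 mm in cross-section. The legs rest on z = 0, each flush with a corner of the seat. Four stretchers, 38 mm wide and 23 mm tall, connect adjacent legs with their undersides at z = 84 mm, each running between the inner faces of the legs it joins and aligned with the legs' outer faces on the other axis.

B is a rectangular picture frame lying in the x–z plane (depth along y). The opening is 348 mm wide (x) by 301 mm tall (z), surrounded by a border 58 mm wide on all four sides. The frame is 17 mm deep and is made of two full-height vertical stiles with two horizontal rails fitted between them.

The picture frame is on the floor beside the stool on its −x side.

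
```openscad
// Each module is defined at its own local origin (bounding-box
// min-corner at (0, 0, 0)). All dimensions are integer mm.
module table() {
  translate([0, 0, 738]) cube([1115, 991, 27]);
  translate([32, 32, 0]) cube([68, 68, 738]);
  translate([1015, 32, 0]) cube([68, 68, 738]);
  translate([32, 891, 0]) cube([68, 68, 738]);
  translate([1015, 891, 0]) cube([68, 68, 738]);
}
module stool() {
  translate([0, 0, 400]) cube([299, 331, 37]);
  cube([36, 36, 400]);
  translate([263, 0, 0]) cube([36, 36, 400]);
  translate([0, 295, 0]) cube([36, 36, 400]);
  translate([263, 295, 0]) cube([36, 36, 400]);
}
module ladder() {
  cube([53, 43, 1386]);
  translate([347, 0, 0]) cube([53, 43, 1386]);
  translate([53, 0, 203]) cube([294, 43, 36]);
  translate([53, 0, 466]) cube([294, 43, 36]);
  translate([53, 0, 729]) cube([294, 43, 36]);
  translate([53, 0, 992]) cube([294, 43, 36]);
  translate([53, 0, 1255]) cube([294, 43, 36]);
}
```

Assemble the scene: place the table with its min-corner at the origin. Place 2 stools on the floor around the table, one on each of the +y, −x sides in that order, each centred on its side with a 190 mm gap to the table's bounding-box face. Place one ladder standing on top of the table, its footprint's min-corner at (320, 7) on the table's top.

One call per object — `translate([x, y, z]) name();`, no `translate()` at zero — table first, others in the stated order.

table();
translate([408, 1181, 0]) stool();
translate([-489, 330, 0]) stool();
translate([320, 7, 765]) ladder();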